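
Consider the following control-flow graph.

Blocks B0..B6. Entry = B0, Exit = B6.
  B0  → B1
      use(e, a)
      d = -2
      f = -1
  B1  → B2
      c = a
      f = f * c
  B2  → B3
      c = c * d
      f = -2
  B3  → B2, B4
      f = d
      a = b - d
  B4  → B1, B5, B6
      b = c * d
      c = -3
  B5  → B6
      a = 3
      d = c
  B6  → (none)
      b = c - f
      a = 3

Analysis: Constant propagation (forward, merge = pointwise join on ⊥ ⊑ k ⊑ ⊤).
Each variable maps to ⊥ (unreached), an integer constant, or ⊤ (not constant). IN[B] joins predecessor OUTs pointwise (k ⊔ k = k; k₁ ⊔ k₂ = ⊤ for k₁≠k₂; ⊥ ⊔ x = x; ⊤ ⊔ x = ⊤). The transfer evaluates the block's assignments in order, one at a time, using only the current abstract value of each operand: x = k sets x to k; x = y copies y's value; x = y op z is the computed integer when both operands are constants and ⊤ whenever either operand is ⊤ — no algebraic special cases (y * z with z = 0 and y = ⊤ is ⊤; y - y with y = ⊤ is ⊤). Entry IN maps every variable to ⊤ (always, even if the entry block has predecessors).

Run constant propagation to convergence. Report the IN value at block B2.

Answer: {a: ⊤, b: ⊤, c: ⊤, d: -2, e: ⊤, f: ⊤}

Derivation:
Fixpoint table:
  B0: | IN=(all ⊤) | OUT={d:-2, f:-1; rest ⊤}
  B1: | IN={d:-2; rest ⊤} | OUT={d:-2; rest ⊤}
  B2: | IN={d:-2; rest ⊤} | OUT={d:-2, f:-2; rest ⊤}
  B3: | IN={d:-2, f:-2; rest ⊤} | OUT={d:-2, f:-2; rest ⊤}
  B4: | IN={d:-2, f:-2; rest ⊤} | OUT={c:-3, d:-2, f:-2; rest ⊤}
  B5: | IN={c:-3, d:-2, f:-2; rest ⊤} | OUT={a:3, c:-3, d:-3, f:-2; rest ⊤}
  B6: | IN={c:-3, f:-2; rest ⊤} | OUT={a:3, b:-1, c:-3, f:-2; rest ⊤}

Merge at B2: IN[B2] = OUT[B1] ⊔ OUT[B3] = {a: ⊤, b: ⊤, c: ⊤, d: -2, e: ⊤, f: ⊤}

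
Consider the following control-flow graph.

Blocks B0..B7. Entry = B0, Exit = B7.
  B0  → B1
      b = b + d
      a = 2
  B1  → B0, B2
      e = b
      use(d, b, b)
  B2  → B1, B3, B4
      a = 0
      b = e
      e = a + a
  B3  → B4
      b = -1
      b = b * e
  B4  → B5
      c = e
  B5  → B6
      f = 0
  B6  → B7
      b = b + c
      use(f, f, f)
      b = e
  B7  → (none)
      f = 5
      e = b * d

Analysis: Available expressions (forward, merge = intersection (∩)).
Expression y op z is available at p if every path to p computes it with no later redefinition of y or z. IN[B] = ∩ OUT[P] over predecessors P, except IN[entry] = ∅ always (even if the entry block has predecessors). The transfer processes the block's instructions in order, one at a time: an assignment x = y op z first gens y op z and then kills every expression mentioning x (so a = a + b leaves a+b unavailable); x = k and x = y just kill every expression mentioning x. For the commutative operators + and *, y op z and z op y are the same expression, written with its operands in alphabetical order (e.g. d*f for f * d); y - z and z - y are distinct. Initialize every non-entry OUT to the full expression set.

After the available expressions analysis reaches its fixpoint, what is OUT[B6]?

Answer: {a+a}

Derivation:
Fixpoint table:
  B0:  IN={}  OUT={}
  B1:  IN={}  OUT={}
  B2:  IN={}  OUT={a+a}
  B3:  IN={a+a}  OUT={a+a}
  B4:  IN={a+a}  OUT={a+a}
  B5:  IN={a+a}  OUT={a+a}
  B6:  IN={a+a}  OUT={a+a}
  B7:  IN={a+a}  OUT={a+a, b*d}

Merge at B6: IN[B6] = OUT[B5] = {a+a}
Applying B6's transfer function to that IN value gives OUT[B6] (row B6 above).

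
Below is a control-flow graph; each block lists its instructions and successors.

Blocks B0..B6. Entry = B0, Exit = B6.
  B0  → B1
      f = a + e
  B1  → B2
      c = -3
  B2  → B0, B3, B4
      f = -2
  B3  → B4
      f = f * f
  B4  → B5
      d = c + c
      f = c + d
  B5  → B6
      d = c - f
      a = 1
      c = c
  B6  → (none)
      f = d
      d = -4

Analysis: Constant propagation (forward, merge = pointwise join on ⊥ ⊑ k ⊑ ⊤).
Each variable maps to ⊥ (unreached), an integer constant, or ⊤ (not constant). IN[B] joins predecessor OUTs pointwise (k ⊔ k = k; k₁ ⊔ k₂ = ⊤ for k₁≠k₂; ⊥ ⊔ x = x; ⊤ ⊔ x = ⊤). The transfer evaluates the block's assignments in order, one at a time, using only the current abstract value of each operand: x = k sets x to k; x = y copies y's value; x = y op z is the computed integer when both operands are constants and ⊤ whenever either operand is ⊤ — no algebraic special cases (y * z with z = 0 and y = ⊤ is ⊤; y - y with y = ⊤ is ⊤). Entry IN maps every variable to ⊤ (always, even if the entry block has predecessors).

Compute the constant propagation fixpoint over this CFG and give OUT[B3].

Answer: {a: ⊤, b: ⊤, c: -3, d: ⊤, e: ⊤, f: 4}

Trace:
Per-block solution:
  B0:  IN=(all ⊤)  OUT=(all ⊤)
  B1:  IN=(all ⊤)  OUT={c:-3; rest ⊤}
  B2:  IN={c:-3; rest ⊤}  OUT={c:-3, f:-2; rest ⊤}
  B3:  IN={c:-3, f:-2; rest ⊤}  OUT={c:-3, f:4; rest ⊤}
  B4:  IN={c:-3; rest ⊤}  OUT={c:-3, d:-6, f:-9; rest ⊤}
  B5:  IN={c:-3, d:-6, f:-9; rest ⊤}  OUT={a:1, c:-3, d:6, f:-9; rest ⊤}
  B6:  IN={a:1, c:-3, d:6, f:-9; rest ⊤}  OUT={a:1, c:-3, d:-4, f:6; rest ⊤}

Merge at B3: IN[B3] = OUT[B2] = {a: ⊤, b: ⊤, c: -3, d: ⊤, e: ⊤, f: -2}
Applying B3's transfer function to that IN value gives OUT[B3] (row B3 above).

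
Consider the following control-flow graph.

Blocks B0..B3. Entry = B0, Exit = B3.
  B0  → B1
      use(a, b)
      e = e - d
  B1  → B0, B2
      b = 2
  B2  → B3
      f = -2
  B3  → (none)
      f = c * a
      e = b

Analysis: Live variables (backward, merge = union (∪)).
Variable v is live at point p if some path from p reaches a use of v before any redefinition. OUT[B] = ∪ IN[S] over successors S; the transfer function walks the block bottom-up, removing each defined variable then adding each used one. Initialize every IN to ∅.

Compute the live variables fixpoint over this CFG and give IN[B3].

Fixpoint table:
  B0:   IN={a, b, c, d, e}   OUT={a, c, d, e}
  B1:   IN={a, c, d, e}   OUT={a, b, c, d, e}
  B2:   IN={a, b, c}   OUT={a, b, c}
  B3:   IN={a, b, c}   OUT={}

B3 is the boundary node: OUT[B3] = {}
Applying B3's transfer function to that OUT value gives IN[B3] (row B3 above).

Answer: {a, b, c}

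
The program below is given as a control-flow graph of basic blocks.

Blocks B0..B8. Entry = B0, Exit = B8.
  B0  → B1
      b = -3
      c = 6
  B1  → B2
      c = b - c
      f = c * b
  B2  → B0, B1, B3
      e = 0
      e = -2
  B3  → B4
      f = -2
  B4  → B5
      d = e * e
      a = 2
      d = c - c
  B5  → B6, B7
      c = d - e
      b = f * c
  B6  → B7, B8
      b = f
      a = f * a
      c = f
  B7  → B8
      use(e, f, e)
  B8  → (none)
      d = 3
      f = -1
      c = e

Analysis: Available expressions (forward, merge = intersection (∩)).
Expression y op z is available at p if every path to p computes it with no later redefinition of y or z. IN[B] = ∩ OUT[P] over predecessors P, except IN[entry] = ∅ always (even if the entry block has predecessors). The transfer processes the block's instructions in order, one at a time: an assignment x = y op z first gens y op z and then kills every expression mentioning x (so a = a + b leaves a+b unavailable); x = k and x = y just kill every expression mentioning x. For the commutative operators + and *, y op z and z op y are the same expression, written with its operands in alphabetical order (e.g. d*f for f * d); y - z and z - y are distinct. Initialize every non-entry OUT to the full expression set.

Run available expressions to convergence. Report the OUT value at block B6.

Fixpoint table:
  B0:  IN={}  OUT={}
  B1:  IN={}  OUT={b*c}
  B2:  IN={b*c}  OUT={b*c}
  B3:  IN={b*c}  OUT={b*c}
  B4:  IN={b*c}  OUT={b*c, c-c, e*e}
  B5:  IN={b*c, c-c, e*e}  OUT={c*f, d-e, e*e}
  B6:  IN={c*f, d-e, e*e}  OUT={d-e, e*e}
  B7:  IN={d-e, e*e}  OUT={d-e, e*e}
  B8:  IN={d-e, e*e}  OUT={e*e}

Merge at B6: IN[B6] = OUT[B5] = {c*f, d-e, e*e}
Applying B6's transfer function to that IN value gives OUT[B6] (row B6 above).

Answer: {d-e, e*e}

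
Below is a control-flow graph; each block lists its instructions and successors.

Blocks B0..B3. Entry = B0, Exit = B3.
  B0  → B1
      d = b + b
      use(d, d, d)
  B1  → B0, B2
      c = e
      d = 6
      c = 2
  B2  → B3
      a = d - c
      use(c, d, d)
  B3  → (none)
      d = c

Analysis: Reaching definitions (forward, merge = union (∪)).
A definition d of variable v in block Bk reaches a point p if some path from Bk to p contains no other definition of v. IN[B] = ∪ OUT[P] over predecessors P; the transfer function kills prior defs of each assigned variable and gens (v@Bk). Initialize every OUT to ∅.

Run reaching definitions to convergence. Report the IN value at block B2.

Answer: {c@B1, d@B1}

Working:
Per-block solution:
  B0:  IN={c@B1, d@B1}  OUT={c@B1, d@B0}
  B1:  IN={c@B1, d@B0}  OUT={c@B1, d@B1}
  B2:  IN={c@B1, d@B1}  OUT={a@B2, c@B1, d@B1}
  B3:  IN={a@B2, c@B1, d@B1}  OUT={a@B2, c@B1, d@B3}

Merge at B2: IN[B2] = OUT[B1] = {c@B1, d@B1}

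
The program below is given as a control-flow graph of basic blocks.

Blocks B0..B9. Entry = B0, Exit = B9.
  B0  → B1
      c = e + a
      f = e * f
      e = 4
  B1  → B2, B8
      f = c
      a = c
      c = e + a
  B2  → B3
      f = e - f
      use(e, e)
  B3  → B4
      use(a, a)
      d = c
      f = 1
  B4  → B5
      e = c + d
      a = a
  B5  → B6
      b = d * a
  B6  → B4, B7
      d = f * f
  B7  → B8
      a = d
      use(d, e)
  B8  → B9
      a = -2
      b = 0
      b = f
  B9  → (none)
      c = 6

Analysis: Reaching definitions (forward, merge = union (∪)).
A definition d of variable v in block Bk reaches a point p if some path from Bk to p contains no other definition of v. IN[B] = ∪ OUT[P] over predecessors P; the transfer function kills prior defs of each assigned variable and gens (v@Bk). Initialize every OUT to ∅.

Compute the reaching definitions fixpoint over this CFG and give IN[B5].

Answer: {a@B4, b@B5, c@B1, d@B3, d@B6, e@B4, f@B3}

Trace:
Fixpoint table:
  B0: | IN={} | OUT={c@B0, e@B0, f@B0}
  B1: | IN={c@B0, e@B0, f@B0} | OUT={a@B1, c@B1, e@B0, f@B1}
  B2: | IN={a@B1, c@B1, e@B0, f@B1} | OUT={a@B1, c@B1, e@B0, f@B2}
  B3: | IN={a@B1, c@B1, e@B0, f@B2} | OUT={a@B1, c@B1, d@B3, e@B0, f@B3}
  B4: | IN={a@B1, a@B4, b@B5, c@B1, d@B3, d@B6, e@B0, e@B4, f@B3} | OUT={a@B4, b@B5, c@B1, d@B3, d@B6, e@B4, f@B3}
  B5: | IN={a@B4, b@B5, c@B1, d@B3, d@B6, e@B4, f@B3} | OUT={a@B4, b@B5, c@B1, d@B3, d@B6, e@B4, f@B3}
  B6: | IN={a@B4, b@B5, c@B1, d@B3, d@B6, e@B4, f@B3} | OUT={a@B4, b@B5, c@B1, d@B6, e@B4, f@B3}
  B7: | IN={a@B4, b@B5, c@B1, d@B6, e@B4, f@B3} | OUT={a@B7, b@B5, c@B1, d@B6, e@B4, f@B3}
  B8: | IN={a@B1, a@B7, b@B5, c@B1, d@B6, e@B0, e@B4, f@B1, f@B3} | OUT={a@B8, b@B8, c@B1, d@B6, e@B0, e@B4, f@B1, f@B3}
  B9: | IN={a@B8, b@B8, c@B1, d@B6, e@B0, e@B4, f@B1, f@B3} | OUT={a@B8, b@B8, c@B9, d@B6, e@B0, e@B4, f@B1, f@B3}

Merge at B5: IN[B5] = OUT[B4] = {a@B4, b@B5, c@B1, d@B3, d@B6, e@B4, f@B3}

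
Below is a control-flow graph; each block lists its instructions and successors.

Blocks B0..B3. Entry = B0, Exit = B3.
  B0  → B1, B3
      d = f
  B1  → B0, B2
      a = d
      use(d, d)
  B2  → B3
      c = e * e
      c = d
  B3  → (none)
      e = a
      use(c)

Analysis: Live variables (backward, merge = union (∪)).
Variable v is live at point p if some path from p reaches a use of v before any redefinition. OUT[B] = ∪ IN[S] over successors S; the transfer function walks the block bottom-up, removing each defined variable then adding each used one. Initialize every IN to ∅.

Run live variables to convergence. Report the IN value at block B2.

Per-block solution:
  B0: | IN={a, c, e, f} | OUT={a, c, d, e, f}
  B1: | IN={c, d, e, f} | OUT={a, c, d, e, f}
  B2: | IN={a, d, e} | OUT={a, c}
  B3: | IN={a, c} | OUT={}

Merge at B2: OUT[B2] = IN[B3] = {a, c}
Applying B2's transfer function to that OUT value gives IN[B2] (row B2 above).

Answer: {a, d, e}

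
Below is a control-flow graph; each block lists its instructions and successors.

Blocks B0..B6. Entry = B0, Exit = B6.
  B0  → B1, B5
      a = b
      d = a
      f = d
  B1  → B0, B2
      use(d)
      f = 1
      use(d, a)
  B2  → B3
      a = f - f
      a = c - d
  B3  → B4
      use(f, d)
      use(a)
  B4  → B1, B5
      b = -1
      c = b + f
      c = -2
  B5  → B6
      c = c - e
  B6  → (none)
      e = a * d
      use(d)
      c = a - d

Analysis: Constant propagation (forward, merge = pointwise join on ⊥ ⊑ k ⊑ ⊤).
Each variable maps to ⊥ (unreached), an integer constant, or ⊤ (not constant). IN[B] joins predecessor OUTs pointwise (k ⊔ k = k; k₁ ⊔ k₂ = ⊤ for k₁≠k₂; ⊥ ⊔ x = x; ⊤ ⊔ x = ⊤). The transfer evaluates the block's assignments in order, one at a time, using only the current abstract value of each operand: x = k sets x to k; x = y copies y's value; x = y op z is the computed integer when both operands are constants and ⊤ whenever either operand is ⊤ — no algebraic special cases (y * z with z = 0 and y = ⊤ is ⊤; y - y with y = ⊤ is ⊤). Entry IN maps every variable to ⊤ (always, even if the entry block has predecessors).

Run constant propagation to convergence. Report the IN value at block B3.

Answer: {a: ⊤, b: ⊤, c: ⊤, d: ⊤, e: ⊤, f: 1}

Working:
Converged values:
  B0:   IN=(all ⊤)   OUT=(all ⊤)
  B1:   IN=(all ⊤)   OUT={f:1; rest ⊤}
  B2:   IN={f:1; rest ⊤}   OUT={f:1; rest ⊤}
  B3:   IN={f:1; rest ⊤}   OUT={f:1; rest ⊤}
  B4:   IN={f:1; rest ⊤}   OUT={b:-1, c:-2, f:1; rest ⊤}
  B5:   IN=(all ⊤)   OUT=(all ⊤)
  B6:   IN=(all ⊤)   OUT=(all ⊤)

Merge at B3: IN[B3] = OUT[B2] = {a: ⊤, b: ⊤, c: ⊤, d: ⊤, e: ⊤, f: 1}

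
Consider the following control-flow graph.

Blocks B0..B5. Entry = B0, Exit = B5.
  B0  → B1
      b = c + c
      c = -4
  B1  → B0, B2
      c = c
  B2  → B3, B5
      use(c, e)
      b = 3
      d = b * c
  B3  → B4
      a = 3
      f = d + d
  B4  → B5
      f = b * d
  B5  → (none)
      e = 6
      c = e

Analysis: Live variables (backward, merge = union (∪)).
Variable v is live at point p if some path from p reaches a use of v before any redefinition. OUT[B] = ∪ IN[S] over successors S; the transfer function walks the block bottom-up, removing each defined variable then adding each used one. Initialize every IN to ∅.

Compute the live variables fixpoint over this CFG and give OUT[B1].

Converged values:
  B0: | IN={c, e} | OUT={c, e}
  B1: | IN={c, e} | OUT={c, e}
  B2: | IN={c, e} | OUT={b, d}
  B3: | IN={b, d} | OUT={b, d}
  B4: | IN={b, d} | OUT={}
  B5: | IN={} | OUT={}

Merge at B1: OUT[B1] = IN[B0] ⊔ IN[B2] = {c, e}

Answer: {c, e}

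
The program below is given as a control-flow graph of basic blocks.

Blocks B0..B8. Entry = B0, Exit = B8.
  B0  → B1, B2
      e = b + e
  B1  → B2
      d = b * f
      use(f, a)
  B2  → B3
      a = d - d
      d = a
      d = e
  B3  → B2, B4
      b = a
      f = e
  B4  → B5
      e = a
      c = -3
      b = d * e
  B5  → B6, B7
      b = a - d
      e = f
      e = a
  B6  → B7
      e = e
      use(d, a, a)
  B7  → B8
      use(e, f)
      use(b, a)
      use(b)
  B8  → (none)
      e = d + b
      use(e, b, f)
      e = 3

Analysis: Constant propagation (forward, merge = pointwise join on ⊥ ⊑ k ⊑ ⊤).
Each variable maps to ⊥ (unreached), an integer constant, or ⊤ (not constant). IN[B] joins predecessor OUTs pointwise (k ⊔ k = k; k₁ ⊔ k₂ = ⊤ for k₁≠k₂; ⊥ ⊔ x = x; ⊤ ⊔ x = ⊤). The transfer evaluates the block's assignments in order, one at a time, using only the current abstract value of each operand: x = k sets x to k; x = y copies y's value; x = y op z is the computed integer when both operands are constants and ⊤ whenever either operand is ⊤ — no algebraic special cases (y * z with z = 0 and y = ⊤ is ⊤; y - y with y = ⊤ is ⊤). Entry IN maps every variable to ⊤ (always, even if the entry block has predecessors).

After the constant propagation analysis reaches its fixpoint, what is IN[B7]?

Answer: {a: ⊤, b: ⊤, c: -3, d: ⊤, e: ⊤, f: ⊤}

Derivation:
Per-block solution:
  B0:   IN=(all ⊤)   OUT=(all ⊤)
  B1:   IN=(all ⊤)   OUT=(all ⊤)
  B2:   IN=(all ⊤)   OUT=(all ⊤)
  B3:   IN=(all ⊤)   OUT=(all ⊤)
  B4:   IN=(all ⊤)   OUT={c:-3; rest ⊤}
  B5:   IN={c:-3; rest ⊤}   OUT={c:-3; rest ⊤}
  B6:   IN={c:-3; rest ⊤}   OUT={c:-3; rest ⊤}
  B7:   IN={c:-3; rest ⊤}   OUT={c:-3; rest ⊤}
  B8:   IN={c:-3; rest ⊤}   OUT={c:-3, e:3; rest ⊤}

Merge at B7: IN[B7] = OUT[B5] ⊔ OUT[B6] = {a: ⊤, b: ⊤, c: -3, d: ⊤, e: ⊤, f: ⊤}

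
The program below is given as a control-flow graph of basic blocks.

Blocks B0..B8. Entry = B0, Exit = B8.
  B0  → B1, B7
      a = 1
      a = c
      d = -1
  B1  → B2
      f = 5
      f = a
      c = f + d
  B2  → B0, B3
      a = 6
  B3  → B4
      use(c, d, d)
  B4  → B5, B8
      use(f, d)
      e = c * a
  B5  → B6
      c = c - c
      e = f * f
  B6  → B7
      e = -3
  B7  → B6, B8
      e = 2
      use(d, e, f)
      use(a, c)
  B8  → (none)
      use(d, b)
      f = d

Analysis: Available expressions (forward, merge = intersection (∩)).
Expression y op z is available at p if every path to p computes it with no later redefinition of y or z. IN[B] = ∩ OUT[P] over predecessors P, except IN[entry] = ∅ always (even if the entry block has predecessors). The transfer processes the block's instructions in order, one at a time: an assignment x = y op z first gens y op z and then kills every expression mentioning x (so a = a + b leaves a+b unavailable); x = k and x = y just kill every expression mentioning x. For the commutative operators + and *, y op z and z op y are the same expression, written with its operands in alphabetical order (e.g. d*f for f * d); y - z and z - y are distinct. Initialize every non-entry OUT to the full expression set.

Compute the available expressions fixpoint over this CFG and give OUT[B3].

Answer: {d+f}

Trace:
Per-block solution:
  B0: | IN={} | OUT={}
  B1: | IN={} | OUT={d+f}
  B2: | IN={d+f} | OUT={d+f}
  B3: | IN={d+f} | OUT={d+f}
  B4: | IN={d+f} | OUT={a*c, d+f}
  B5: | IN={a*c, d+f} | OUT={d+f, f*f}
  B6: | IN={} | OUT={}
  B7: | IN={} | OUT={}
  B8: | IN={} | OUT={}

Merge at B3: IN[B3] = OUT[B2] = {d+f}
Applying B3's transfer function to that IN value gives OUT[B3] (row B3 above).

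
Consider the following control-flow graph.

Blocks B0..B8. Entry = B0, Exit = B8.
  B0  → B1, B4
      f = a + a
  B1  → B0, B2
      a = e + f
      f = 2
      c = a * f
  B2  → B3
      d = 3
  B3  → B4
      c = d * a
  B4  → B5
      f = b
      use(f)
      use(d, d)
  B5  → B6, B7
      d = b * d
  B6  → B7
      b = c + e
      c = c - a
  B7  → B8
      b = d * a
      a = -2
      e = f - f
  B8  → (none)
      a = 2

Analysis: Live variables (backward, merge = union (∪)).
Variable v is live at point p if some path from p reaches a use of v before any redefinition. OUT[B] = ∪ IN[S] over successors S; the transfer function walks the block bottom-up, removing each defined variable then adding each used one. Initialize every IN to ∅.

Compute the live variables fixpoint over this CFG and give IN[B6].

Answer: {a, c, d, e, f}

Derivation:
Fixpoint table:
  B0:   IN={a, b, c, d, e}   OUT={a, b, c, d, e, f}
  B1:   IN={b, d, e, f}   OUT={a, b, c, d, e}
  B2:   IN={a, b, e}   OUT={a, b, d, e}
  B3:   IN={a, b, d, e}   OUT={a, b, c, d, e}
  B4:   IN={a, b, c, d, e}   OUT={a, b, c, d, e, f}
  B5:   IN={a, b, c, d, e, f}   OUT={a, c, d, e, f}
  B6:   IN={a, c, d, e, f}   OUT={a, d, f}
  B7:   IN={a, d, f}   OUT={}
  B8:   IN={}   OUT={}

Merge at B6: OUT[B6] = IN[B7] = {a, d, f}
Applying B6's transfer function to that OUT value gives IN[B6] (row B6 above).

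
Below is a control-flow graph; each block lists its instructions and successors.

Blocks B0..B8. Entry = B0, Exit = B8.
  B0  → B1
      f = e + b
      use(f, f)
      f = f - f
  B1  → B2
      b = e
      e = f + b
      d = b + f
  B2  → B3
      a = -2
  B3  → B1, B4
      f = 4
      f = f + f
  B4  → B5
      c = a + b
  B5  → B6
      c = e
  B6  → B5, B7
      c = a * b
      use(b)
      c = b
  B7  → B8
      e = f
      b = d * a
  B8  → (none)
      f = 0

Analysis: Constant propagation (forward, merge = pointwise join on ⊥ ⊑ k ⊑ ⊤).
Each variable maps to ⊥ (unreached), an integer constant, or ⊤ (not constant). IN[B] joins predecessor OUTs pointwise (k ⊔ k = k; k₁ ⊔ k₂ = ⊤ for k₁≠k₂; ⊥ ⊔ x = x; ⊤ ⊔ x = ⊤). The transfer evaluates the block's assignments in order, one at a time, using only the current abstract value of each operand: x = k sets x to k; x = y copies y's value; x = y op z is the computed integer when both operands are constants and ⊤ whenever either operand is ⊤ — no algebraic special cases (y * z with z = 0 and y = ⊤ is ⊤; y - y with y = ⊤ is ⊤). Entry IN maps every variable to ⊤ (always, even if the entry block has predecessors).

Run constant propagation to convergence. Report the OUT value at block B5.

Answer: {a: -2, b: ⊤, c: ⊤, d: ⊤, e: ⊤, f: 8}

Trace:
Converged values:
  B0: | IN=(all ⊤) | OUT=(all ⊤)
  B1: | IN=(all ⊤) | OUT=(all ⊤)
  B2: | IN=(all ⊤) | OUT={a:-2; rest ⊤}
  B3: | IN={a:-2; rest ⊤} | OUT={a:-2, f:8; rest ⊤}
  B4: | IN={a:-2, f:8; rest ⊤} | OUT={a:-2, f:8; rest ⊤}
  B5: | IN={a:-2, f:8; rest ⊤} | OUT={a:-2, f:8; rest ⊤}
  B6: | IN={a:-2, f:8; rest ⊤} | OUT={a:-2, f:8; rest ⊤}
  B7: | IN={a:-2, f:8; rest ⊤} | OUT={a:-2, e:8, f:8; rest ⊤}
  B8: | IN={a:-2, e:8, f:8; rest ⊤} | OUT={a:-2, e:8, f:0; rest ⊤}

Merge at B5: IN[B5] = OUT[B4] ⊔ OUT[B6] = {a: -2, b: ⊤, c: ⊤, d: ⊤, e: ⊤, f: 8}
Applying B5's transfer function to that IN value gives OUT[B5] (row B5 above).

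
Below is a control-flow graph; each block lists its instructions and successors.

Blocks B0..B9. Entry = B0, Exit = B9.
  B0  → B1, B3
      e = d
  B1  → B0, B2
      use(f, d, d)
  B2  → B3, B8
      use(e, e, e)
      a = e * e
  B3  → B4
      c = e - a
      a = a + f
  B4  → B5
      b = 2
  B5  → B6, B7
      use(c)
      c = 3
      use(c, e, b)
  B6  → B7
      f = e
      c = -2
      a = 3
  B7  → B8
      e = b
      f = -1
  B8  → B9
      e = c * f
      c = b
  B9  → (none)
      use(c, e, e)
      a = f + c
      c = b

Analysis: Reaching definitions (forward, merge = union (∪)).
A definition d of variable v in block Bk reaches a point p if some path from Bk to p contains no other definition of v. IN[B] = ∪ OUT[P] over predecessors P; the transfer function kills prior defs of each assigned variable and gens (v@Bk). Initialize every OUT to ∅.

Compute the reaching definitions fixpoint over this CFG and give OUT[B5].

Answer: {a@B3, b@B4, c@B5, e@B0}

Trace:
Per-block solution:
  B0:  IN={e@B0}  OUT={e@B0}
  B1:  IN={e@B0}  OUT={e@B0}
  B2:  IN={e@B0}  OUT={a@B2, e@B0}
  B3:  IN={a@B2, e@B0}  OUT={a@B3, c@B3, e@B0}
  B4:  IN={a@B3, c@B3, e@B0}  OUT={a@B3, b@B4, c@B3, e@B0}
  B5:  IN={a@B3, b@B4, c@B3, e@B0}  OUT={a@B3, b@B4, c@B5, e@B0}
  B6:  IN={a@B3, b@B4, c@B5, e@B0}  OUT={a@B6, b@B4, c@B6, e@B0, f@B6}
  B7:  IN={a@B3, a@B6, b@B4, c@B5, c@B6, e@B0, f@B6}  OUT={a@B3, a@B6, b@B4, c@B5, c@B6, e@B7, f@B7}
  B8:  IN={a@B2, a@B3, a@B6, b@B4, c@B5, c@B6, e@B0, e@B7, f@B7}  OUT={a@B2, a@B3, a@B6, b@B4, c@B8, e@B8, f@B7}
  B9:  IN={a@B2, a@B3, a@B6, b@B4, c@B8, e@B8, f@B7}  OUT={a@B9, b@B4, c@B9, e@B8, f@B7}

Merge at B5: IN[B5] = OUT[B4] = {a@B3, b@B4, c@B3, e@B0}
Applying B5's transfer function to that IN value gives OUT[B5] (row B5 above).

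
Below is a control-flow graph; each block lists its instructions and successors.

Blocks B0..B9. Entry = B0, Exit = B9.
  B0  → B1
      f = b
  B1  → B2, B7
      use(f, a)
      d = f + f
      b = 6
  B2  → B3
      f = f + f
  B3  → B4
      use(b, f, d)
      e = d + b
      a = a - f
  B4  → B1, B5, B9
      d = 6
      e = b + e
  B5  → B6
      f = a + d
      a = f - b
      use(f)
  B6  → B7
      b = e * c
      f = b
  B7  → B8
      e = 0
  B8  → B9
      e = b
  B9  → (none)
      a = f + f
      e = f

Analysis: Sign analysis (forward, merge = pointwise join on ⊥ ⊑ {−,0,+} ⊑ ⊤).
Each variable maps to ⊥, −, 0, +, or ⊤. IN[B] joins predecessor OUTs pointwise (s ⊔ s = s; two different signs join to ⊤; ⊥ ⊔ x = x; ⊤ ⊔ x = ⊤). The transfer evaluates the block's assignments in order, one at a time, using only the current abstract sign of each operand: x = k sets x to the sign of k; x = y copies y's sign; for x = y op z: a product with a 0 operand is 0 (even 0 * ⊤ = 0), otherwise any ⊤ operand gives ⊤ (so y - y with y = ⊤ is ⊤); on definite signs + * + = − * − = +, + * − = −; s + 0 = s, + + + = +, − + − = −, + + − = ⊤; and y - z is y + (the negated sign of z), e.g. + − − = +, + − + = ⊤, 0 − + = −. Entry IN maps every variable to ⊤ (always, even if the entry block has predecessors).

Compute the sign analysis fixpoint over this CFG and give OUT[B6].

Answer: {a: ⊤, b: ⊤, c: ⊤, d: +, e: ⊤, f: ⊤}

Derivation:
Fixpoint table:
  B0: | IN=(all ⊤) | OUT=(all ⊤)
  B1: | IN=(all ⊤) | OUT={b:+; rest ⊤}
  B2: | IN={b:+; rest ⊤} | OUT={b:+; rest ⊤}
  B3: | IN={b:+; rest ⊤} | OUT={b:+; rest ⊤}
  B4: | IN={b:+; rest ⊤} | OUT={b:+, d:+; rest ⊤}
  B5: | IN={b:+, d:+; rest ⊤} | OUT={b:+, d:+; rest ⊤}
  B6: | IN={b:+, d:+; rest ⊤} | OUT={d:+; rest ⊤}
  B7: | IN=(all ⊤) | OUT={e:0; rest ⊤}
  B8: | IN={e:0; rest ⊤} | OUT=(all ⊤)
  B9: | IN=(all ⊤) | OUT=(all ⊤)

Merge at B6: IN[B6] = OUT[B5] = {a: ⊤, b: +, c: ⊤, d: +, e: ⊤, f: ⊤}
Applying B6's transfer function to that IN value gives OUT[B6] (row B6 above).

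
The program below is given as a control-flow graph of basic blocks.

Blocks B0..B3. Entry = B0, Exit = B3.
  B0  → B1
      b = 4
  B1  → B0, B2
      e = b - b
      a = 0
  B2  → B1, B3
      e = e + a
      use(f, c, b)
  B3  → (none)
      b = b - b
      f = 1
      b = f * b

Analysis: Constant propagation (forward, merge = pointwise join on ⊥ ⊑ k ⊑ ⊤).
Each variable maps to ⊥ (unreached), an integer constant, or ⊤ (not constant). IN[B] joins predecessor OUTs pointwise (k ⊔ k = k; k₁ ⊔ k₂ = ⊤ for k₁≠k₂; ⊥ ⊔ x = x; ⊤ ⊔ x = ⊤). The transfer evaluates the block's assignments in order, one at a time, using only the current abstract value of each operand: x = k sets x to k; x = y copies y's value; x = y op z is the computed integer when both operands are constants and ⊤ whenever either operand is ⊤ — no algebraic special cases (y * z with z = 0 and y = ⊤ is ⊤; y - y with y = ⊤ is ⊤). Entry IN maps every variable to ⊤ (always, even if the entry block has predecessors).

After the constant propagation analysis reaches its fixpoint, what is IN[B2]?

Fixpoint table:
  B0: | IN=(all ⊤) | OUT={b:4; rest ⊤}
  B1: | IN={b:4; rest ⊤} | OUT={a:0, b:4, e:0; rest ⊤}
  B2: | IN={a:0, b:4, e:0; rest ⊤} | OUT={a:0, b:4, e:0; rest ⊤}
  B3: | IN={a:0, b:4, e:0; rest ⊤} | OUT={a:0, b:0, e:0, f:1; rest ⊤}

Merge at B2: IN[B2] = OUT[B1] = {a: 0, b: 4, c: ⊤, d: ⊤, e: 0, f: ⊤}

Answer: {a: 0, b: 4, c: ⊤, d: ⊤, e: 0, f: ⊤}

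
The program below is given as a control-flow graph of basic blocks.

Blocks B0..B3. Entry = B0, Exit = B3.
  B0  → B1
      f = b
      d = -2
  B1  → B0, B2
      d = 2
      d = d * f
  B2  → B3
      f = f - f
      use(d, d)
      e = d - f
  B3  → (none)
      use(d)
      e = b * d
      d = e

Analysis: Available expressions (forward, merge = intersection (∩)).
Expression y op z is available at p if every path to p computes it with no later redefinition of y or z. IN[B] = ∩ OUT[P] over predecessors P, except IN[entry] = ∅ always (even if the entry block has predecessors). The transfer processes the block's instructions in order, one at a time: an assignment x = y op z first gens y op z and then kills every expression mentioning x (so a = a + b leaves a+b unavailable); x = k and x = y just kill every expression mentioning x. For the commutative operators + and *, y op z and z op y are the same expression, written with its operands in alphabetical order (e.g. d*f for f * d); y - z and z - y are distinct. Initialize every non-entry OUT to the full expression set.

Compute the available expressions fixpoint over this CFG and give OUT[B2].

Answer: {d-f}

Derivation:
Per-block solution:
  B0:   IN={}   OUT={}
  B1:   IN={}   OUT={}
  B2:   IN={}   OUT={d-f}
  B3:   IN={d-f}   OUT={}

Merge at B2: IN[B2] = OUT[B1] = {}
Applying B2's transfer function to that IN value gives OUT[B2] (row B2 above).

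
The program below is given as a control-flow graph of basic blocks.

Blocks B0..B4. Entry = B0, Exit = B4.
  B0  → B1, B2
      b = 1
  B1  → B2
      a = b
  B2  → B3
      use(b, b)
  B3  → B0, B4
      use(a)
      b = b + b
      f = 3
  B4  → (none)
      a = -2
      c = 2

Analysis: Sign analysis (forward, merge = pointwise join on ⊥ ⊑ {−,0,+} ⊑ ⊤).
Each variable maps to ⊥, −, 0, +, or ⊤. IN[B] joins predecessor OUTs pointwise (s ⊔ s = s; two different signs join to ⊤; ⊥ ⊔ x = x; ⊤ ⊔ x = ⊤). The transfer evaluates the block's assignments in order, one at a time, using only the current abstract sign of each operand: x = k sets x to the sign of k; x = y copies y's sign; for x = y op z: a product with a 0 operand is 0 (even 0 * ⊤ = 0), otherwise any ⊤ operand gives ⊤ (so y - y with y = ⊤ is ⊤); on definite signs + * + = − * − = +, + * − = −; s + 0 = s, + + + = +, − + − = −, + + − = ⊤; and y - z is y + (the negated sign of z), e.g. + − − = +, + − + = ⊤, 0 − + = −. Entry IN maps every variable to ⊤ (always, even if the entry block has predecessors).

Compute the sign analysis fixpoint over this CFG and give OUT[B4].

Answer: {a: -, b: +, c: +, d: ⊤, e: ⊤, f: +}

Trace:
Fixpoint table:
  B0:  IN=(all ⊤)  OUT={b:+; rest ⊤}
  B1:  IN={b:+; rest ⊤}  OUT={a:+, b:+; rest ⊤}
  B2:  IN={b:+; rest ⊤}  OUT={b:+; rest ⊤}
  B3:  IN={b:+; rest ⊤}  OUT={b:+, f:+; rest ⊤}
  B4:  IN={b:+, f:+; rest ⊤}  OUT={a:-, b:+, c:+, f:+; rest ⊤}

Merge at B4: IN[B4] = OUT[B3] = {a: ⊤, b: +, c: ⊤, d: ⊤, e: ⊤, f: +}
Applying B4's transfer function to that IN value gives OUT[B4] (row B4 above).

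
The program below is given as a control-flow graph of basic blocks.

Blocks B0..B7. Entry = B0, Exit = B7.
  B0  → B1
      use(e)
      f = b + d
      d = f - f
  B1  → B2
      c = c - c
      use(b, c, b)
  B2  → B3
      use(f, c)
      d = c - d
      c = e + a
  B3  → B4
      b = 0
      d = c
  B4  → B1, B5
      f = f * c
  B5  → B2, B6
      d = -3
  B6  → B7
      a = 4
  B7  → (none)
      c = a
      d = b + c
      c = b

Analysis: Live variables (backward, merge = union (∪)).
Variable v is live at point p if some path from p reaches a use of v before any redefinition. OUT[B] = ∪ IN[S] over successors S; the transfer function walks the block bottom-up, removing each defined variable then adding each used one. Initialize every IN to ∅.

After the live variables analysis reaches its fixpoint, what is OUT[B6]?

Answer: {a, b}

Working:
Converged values:
  B0:  IN={a, b, c, d, e}  OUT={a, b, c, d, e, f}
  B1:  IN={a, b, c, d, e, f}  OUT={a, c, d, e, f}
  B2:  IN={a, c, d, e, f}  OUT={a, c, e, f}
  B3:  IN={a, c, e, f}  OUT={a, b, c, d, e, f}
  B4:  IN={a, b, c, d, e, f}  OUT={a, b, c, d, e, f}
  B5:  IN={a, b, c, e, f}  OUT={a, b, c, d, e, f}
  B6:  IN={b}  OUT={a, b}
  B7:  IN={a, b}  OUT={}

Merge at B6: OUT[B6] = IN[B7] = {a, b}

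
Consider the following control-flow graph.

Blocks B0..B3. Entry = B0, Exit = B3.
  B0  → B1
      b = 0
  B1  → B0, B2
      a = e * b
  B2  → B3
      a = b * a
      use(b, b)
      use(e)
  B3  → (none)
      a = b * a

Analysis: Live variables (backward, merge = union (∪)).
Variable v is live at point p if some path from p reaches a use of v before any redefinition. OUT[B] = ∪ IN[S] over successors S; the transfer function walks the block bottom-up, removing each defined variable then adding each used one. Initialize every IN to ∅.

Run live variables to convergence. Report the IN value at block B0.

Answer: {e}

Trace:
Fixpoint table:
  B0: | IN={e} | OUT={b, e}
  B1: | IN={b, e} | OUT={a, b, e}
  B2: | IN={a, b, e} | OUT={a, b}
  B3: | IN={a, b} | OUT={}

Merge at B0: OUT[B0] = IN[B1] = {b, e}
Applying B0's transfer function to that OUT value gives IN[B0] (row B0 above).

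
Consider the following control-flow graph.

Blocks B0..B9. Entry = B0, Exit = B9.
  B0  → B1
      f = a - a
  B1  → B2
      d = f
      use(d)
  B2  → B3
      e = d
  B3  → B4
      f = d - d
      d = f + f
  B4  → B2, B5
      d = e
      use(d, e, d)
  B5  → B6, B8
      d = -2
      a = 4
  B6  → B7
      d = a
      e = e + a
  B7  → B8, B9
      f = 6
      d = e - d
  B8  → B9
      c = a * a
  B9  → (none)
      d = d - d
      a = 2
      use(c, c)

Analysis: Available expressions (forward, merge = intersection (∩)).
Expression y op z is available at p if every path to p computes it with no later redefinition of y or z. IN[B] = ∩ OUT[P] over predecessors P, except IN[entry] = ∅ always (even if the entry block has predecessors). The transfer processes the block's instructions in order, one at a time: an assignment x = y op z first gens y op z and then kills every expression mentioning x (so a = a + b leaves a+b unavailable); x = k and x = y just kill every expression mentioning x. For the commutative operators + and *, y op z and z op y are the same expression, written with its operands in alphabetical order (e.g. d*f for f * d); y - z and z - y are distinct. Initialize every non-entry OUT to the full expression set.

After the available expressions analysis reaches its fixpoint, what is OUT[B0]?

Answer: {a-a}

Derivation:
Fixpoint table:
  B0:   IN={}   OUT={a-a}
  B1:   IN={a-a}   OUT={a-a}
  B2:   IN={a-a}   OUT={a-a}
  B3:   IN={a-a}   OUT={a-a, f+f}
  B4:   IN={a-a, f+f}   OUT={a-a, f+f}
  B5:   IN={a-a, f+f}   OUT={f+f}
  B6:   IN={f+f}   OUT={f+f}
  B7:   IN={f+f}   OUT={}
  B8:   IN={}   OUT={a*a}
  B9:   IN={}   OUT={}

B0 is the boundary node: IN[B0] = {}
Applying B0's transfer function to that IN value gives OUT[B0] (row B0 above).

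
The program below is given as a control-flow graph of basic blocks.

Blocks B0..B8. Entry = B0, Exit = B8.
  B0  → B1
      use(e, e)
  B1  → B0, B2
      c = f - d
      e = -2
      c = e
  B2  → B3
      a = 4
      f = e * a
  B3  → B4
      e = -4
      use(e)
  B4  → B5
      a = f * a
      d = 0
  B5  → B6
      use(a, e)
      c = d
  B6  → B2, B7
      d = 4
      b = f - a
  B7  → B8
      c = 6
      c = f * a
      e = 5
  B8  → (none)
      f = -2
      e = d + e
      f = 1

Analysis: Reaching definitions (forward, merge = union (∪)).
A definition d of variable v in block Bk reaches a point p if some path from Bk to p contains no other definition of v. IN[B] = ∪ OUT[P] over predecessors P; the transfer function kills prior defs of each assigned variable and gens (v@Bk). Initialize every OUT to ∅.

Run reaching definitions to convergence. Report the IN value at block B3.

Converged values:
  B0:  IN={c@B1, e@B1}  OUT={c@B1, e@B1}
  B1:  IN={c@B1, e@B1}  OUT={c@B1, e@B1}
  B2:  IN={a@B4, b@B6, c@B1, c@B5, d@B6, e@B1, e@B3, f@B2}  OUT={a@B2, b@B6, c@B1, c@B5, d@B6, e@B1, e@B3, f@B2}
  B3:  IN={a@B2, b@B6, c@B1, c@B5, d@B6, e@B1, e@B3, f@B2}  OUT={a@B2, b@B6, c@B1, c@B5, d@B6, e@B3, f@B2}
  B4:  IN={a@B2, b@B6, c@B1, c@B5, d@B6, e@B3, f@B2}  OUT={a@B4, b@B6, c@B1, c@B5, d@B4, e@B3, f@B2}
  B5:  IN={a@B4, b@B6, c@B1, c@B5, d@B4, e@B3, f@B2}  OUT={a@B4, b@B6, c@B5, d@B4, e@B3, f@B2}
  B6:  IN={a@B4, b@B6, c@B5, d@B4, e@B3, f@B2}  OUT={a@B4, b@B6, c@B5, d@B6, e@B3, f@B2}
  B7:  IN={a@B4, b@B6, c@B5, d@B6, e@B3, f@B2}  OUT={a@B4, b@B6, c@B7, d@B6, e@B7, f@B2}
  B8:  IN={a@B4, b@B6, c@B7, d@B6, e@B7, f@B2}  OUT={a@B4, b@B6, c@B7, d@B6, e@B8, f@B8}

Merge at B3: IN[B3] = OUT[B2] = {a@B2, b@B6, c@B1, c@B5, d@B6, e@B1, e@B3, f@B2}

Answer: {a@B2, b@B6, c@B1, c@B5, d@B6, e@B1, e@B3, f@B2}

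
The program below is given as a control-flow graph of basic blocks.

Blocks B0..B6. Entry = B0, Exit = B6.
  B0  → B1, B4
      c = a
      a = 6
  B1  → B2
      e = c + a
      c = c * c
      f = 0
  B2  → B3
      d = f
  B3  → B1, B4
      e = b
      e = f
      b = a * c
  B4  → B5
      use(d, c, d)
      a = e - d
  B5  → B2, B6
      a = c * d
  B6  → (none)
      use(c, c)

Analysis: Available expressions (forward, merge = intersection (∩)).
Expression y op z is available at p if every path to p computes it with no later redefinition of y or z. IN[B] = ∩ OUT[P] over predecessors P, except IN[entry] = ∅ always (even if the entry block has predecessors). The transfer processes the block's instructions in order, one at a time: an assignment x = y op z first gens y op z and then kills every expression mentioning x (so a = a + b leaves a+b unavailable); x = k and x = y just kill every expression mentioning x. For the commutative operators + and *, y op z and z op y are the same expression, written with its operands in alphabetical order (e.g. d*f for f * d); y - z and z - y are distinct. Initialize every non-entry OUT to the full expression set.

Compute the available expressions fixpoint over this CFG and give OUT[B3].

Per-block solution:
  B0:  IN={}  OUT={}
  B1:  IN={}  OUT={}
  B2:  IN={}  OUT={}
  B3:  IN={}  OUT={a*c}
  B4:  IN={}  OUT={e-d}
  B5:  IN={e-d}  OUT={c*d, e-d}
  B6:  IN={c*d, e-d}  OUT={c*d, e-d}

Merge at B3: IN[B3] = OUT[B2] = {}
Applying B3's transfer function to that IN value gives OUT[B3] (row B3 above).

Answer: {a*c}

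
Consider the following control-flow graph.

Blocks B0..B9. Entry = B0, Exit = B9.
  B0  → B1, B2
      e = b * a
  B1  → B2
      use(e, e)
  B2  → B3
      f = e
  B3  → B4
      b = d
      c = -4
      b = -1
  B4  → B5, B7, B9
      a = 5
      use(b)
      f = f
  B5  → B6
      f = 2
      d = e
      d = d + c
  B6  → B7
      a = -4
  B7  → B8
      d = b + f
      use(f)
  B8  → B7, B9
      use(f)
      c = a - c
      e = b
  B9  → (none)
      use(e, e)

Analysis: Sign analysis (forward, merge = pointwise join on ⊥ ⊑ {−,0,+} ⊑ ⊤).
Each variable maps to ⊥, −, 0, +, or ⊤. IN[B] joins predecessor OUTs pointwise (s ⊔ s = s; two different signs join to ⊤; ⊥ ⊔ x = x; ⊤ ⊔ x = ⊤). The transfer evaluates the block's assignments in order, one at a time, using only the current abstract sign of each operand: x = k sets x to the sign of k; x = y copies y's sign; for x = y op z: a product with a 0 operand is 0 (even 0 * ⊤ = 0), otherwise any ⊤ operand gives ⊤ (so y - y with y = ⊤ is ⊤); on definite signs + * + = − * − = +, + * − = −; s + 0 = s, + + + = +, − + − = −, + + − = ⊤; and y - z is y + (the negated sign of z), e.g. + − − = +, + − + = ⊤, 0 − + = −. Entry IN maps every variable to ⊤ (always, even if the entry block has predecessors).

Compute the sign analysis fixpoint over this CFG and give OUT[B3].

Answer: {a: ⊤, b: -, c: -, d: ⊤, e: ⊤, f: ⊤}

Trace:
Converged values:
  B0:   IN=(all ⊤)   OUT=(all ⊤)
  B1:   IN=(all ⊤)   OUT=(all ⊤)
  B2:   IN=(all ⊤)   OUT=(all ⊤)
  B3:   IN=(all ⊤)   OUT={b:-, c:-; rest ⊤}
  B4:   IN={b:-, c:-; rest ⊤}   OUT={a:+, b:-, c:-; rest ⊤}
  B5:   IN={a:+, b:-, c:-; rest ⊤}   OUT={a:+, b:-, c:-, f:+; rest ⊤}
  B6:   IN={a:+, b:-, c:-, f:+; rest ⊤}   OUT={a:-, b:-, c:-, f:+; rest ⊤}
  B7:   IN={b:-; rest ⊤}   OUT={b:-; rest ⊤}
  B8:   IN={b:-; rest ⊤}   OUT={b:-, e:-; rest ⊤}
  B9:   IN={b:-; rest ⊤}   OUT={b:-; rest ⊤}

Merge at B3: IN[B3] = OUT[B2] = {a: ⊤, b: ⊤, c: ⊤, d: ⊤, e: ⊤, f: ⊤}
Applying B3's transfer function to that IN value gives OUT[B3] (row B3 above).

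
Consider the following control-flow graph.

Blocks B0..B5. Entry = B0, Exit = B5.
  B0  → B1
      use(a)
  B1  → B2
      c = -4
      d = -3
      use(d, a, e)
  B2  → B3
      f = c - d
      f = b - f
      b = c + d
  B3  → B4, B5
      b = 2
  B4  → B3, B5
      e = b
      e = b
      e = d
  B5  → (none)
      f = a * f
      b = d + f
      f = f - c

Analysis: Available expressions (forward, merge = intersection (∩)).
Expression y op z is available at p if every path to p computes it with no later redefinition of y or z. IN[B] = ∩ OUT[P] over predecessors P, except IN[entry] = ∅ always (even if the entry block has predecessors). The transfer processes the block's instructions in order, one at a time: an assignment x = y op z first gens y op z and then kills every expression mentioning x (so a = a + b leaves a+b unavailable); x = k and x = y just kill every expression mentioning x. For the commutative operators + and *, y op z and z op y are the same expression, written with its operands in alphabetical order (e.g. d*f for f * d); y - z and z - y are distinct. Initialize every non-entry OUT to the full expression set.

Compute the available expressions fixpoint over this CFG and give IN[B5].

Converged values:
  B0:  IN={}  OUT={}
  B1:  IN={}  OUT={}
  B2:  IN={}  OUT={c+d, c-d}
  B3:  IN={c+d, c-d}  OUT={c+d, c-d}
  B4:  IN={c+d, c-d}  OUT={c+d, c-d}
  B5:  IN={c+d, c-d}  OUT={c+d, c-d}

Merge at B5: IN[B5] = OUT[B3] ∩ OUT[B4] = {c+d, c-d}

Answer: {c+d, c-d}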